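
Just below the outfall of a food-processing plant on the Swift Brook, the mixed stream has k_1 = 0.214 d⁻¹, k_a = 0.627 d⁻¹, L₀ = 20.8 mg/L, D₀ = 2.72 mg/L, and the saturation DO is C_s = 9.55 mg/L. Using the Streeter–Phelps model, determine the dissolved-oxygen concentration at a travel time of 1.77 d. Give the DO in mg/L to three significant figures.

k_1 L₀/(k_a−k_1) = 0.214×20.8/(0.627−0.214) = 4.451/0.4130 = 10.78 mg/L.
e^(−k_1 t) = e^(−0.214×1.770) = 0.6847; e^(−k_a t) = e^(−0.627×1.770) = 0.3296.
D = 10.78 × (0.6847 − 0.3296) + 2.72 × 0.3296 = 3.827 + 0.8966 = 4.723 mg/L.
DO = C_s − D = 9.55 − 4.723 = 4.827 mg/L.

DO ≈ 4.83 mg/L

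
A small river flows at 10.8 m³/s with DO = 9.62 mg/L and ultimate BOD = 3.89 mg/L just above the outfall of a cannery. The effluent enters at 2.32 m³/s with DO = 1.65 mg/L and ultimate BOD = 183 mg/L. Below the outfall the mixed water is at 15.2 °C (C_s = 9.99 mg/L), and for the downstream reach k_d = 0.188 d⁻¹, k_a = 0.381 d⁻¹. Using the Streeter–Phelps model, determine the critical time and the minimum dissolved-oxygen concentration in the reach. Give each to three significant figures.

Mixed DO = (10.8×9.62 + 2.32×1.65)/(10.8+2.32) = 107.7/13.12 = 8.211 mg/L.
Mixed L₀ = (10.8×3.89 + 2.32×183)/(13.12) = 466.6/13.12 = 35.56 mg/L.
Initial deficit D₀ = C_s − DO₀ = 9.99 − 8.211 = 1.779 mg/L.
t_c = (1/0.1930) ln[(0.381/0.188)(1 − 1.779×0.1930/(0.188×35.56))] = 5.181 × ln(1.922) = 3.387 d.
D_c = (0.188/0.381) × 35.56 × e^(−0.188×3.387) = 0.4934 × 35.56 × 0.5290 = 9.283 mg/L.
Minimum DO = 9.99 − 9.283 = 0.7066 mg/L.

t_c ≈ 3.39 d; minimum DO ≈ 0.707 mg/L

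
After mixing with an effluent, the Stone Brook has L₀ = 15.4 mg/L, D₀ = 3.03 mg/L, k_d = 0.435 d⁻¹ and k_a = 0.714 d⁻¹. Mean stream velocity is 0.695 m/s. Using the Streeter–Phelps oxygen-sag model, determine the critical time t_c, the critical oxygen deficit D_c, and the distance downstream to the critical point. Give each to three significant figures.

t_c ≈ 1.29 d; D_c ≈ 5.35 mg/L; x_c ≈ 77.6 km

t_c = [1/(k_a−k_d)] ln[(k_a/k_d)(1 − D₀(k_a−k_d)/(k_d L₀))]
= [1/(0.714−0.435)] ln[(0.714/0.435)(1 − 3.03×0.2790/(0.435×15.4))]
= (1/0.2790) ln[1.641 × 0.8738] = 3.584 × ln(1.434) = 3.584 × 0.3606 = 1.293 d.
L(t_c) = L₀ e^(−k_d t_c) = 15.4 × 0.5699 = 8.777 mg/L, and at the critical point k_a D_c = k_d L, so D_c = (0.435/0.714) × 8.777 = 5.347 mg/L.
x_c = v t_c = 0.695 m/s × 1.293 d × 86400 s/d = 77620 m ≈ 77.6 km.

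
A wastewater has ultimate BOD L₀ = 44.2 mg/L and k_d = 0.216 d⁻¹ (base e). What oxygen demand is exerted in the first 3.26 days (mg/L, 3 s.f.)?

y_t = L₀(1 − e^(−k_d t)) = 44.2 × (1 − e^(−0.216×3.26))
= 44.2 × (1 − 0.4945) = 44.2 × 0.5055 = 22.34 mg/L.

y ≈ 22.3 mg/L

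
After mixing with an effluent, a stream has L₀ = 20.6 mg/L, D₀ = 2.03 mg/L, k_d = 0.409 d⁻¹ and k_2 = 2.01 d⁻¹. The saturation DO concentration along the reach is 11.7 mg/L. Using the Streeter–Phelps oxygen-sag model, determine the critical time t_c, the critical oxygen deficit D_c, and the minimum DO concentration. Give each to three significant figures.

t_c ≈ 0.690 d; D_c ≈ 3.16 mg/L; min DO ≈ 8.54 mg/L

With k_2/k_d = 4.914 and 1 − D₀(k_2−k_d)/(k_d L₀) = 0.6143,
t_c = ln(4.914 × 0.6143) / (2.01 − 0.409) = ln(3.019) / 1.601 = 1.105/1.601 = 0.6901 d.
D_c = (k_d/k_2) L₀ e^(−k_d t_c) = (0.409/2.01) × 20.6 × e^(−0.409×0.6901) = 0.2035 × 20.6 × 0.7541 = 3.161 mg/L.
Minimum DO = C_s − D_c = 11.7 − 3.161 = 8.539 mg/L.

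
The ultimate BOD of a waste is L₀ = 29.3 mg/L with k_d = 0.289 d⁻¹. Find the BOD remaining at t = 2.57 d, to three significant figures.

L_t = L₀ e^(−k_d t) = 29.3 × e^(−0.289×2.57) = 29.3 × 0.4758 = 13.94 mg/L.

L ≈ 13.9 mg/L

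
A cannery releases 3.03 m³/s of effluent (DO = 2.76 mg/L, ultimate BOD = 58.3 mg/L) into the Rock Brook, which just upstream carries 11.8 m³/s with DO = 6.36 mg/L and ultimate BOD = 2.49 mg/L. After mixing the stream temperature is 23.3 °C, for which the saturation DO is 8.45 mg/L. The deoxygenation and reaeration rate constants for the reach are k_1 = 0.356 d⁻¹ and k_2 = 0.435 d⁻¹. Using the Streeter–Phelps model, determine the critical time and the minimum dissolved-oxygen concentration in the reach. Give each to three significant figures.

Mixed DO = (11.8×6.36 + 3.03×2.76)/(11.8+3.03) = 83.41/14.83 = 5.624 mg/L.
Mixed L₀ = (11.8×2.49 + 3.03×58.3)/(14.83) = 206.0/14.83 = 13.89 mg/L.
Initial deficit D₀ = C_s − DO₀ = 8.45 − 5.624 = 2.826 mg/L.
t_c = (1/0.07900) ln[(0.435/0.356)(1 − 2.826×0.07900/(0.356×13.89))] = 12.66 × ln(1.167) = 1.952 d.
D_c = (0.356/0.435) × 13.89 × e^(−0.356×1.952) = 0.8184 × 13.89 × 0.4991 = 5.674 mg/L.
Minimum DO = 8.45 − 5.674 = 2.776 mg/L.

t_c ≈ 1.95 d; minimum DO ≈ 2.78 mg/L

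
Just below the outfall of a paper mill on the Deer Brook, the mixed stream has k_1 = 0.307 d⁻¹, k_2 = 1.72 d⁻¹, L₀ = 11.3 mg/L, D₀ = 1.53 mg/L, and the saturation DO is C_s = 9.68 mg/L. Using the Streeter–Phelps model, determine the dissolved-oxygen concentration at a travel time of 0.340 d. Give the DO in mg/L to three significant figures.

DO ≈ 7.98 mg/L

k_1 L₀/(k_2−k_1) = 0.307×11.3/(1.72−0.307) = 3.469/1.413 = 2.455 mg/L.
e^(−k_1 t) = e^(−0.307×0.3400) = 0.9009; e^(−k_2 t) = e^(−1.72×0.3400) = 0.5572.
D = 2.455 × (0.9009 − 0.5572) + 1.53 × 0.5572 = 0.8437 + 0.8525 = 1.696 mg/L.
DO = C_s − D = 9.68 − 1.696 = 7.984 mg/L.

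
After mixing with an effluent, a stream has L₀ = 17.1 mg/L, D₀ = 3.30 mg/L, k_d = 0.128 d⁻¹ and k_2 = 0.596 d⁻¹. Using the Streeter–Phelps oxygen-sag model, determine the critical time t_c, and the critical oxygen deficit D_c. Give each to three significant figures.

With k_2/k_d = 4.656 and 1 − D₀(k_2−k_d)/(k_d L₀) = 0.2944,
t_c = ln(4.656 × 0.2944) / (0.596 − 0.128) = ln(1.371) / 0.4680 = 0.3154/0.4680 = 0.6740 d.
L(t_c) = L₀ e^(−k_d t_c) = 17.1 × 0.9173 = 15.69 mg/L, and at the critical point k_2 D_c = k_d L, so D_c = (0.128/0.596) × 15.69 = 3.369 mg/L.

t_c ≈ 0.674 d; D_c ≈ 3.37 mg/L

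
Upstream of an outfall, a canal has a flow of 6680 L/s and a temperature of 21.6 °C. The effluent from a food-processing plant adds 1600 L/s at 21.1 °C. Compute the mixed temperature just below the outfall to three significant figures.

Flow-weighted mixing: C = (Q_r C_r + Q_w C_w)/(Q_r + Q_w)
= (6680×21.6 + 1600×21.1)/(6680 + 1600) = 178000/8280 = 21.50 °C.

21.5 °C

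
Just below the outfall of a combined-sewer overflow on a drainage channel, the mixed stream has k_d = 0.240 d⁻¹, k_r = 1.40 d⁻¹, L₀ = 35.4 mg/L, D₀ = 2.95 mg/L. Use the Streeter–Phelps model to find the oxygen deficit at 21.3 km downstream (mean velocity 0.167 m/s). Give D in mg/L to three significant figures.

Travel time t = x/v = 21.3 km / (0.167 m/s) = 21300 m / 0.167 m/s = 127500 s = 1.476 d.
k_d L₀/(k_r−k_d) = 0.240×35.4/(1.40−0.240) = 8.496/1.160 = 7.324 mg/L.
e^(−k_d t) = e^(−0.240×1.476) = 0.7017; e^(−k_r t) = e^(−1.40×1.476) = 0.1266.
D = 7.324 × (0.7017 − 0.1266) + 2.95 × 0.1266 = 4.212 + 0.3735 = 4.585 mg/L.

D ≈ 4.59 mg/L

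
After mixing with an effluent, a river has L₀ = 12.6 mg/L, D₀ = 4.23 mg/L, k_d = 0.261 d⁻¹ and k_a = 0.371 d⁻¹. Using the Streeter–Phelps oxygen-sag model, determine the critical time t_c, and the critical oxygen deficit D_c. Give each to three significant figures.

t_c ≈ 1.81 d; D_c ≈ 5.53 mg/L

t_c = [1/(k_a−k_d)] ln[(k_a/k_d)(1 − D₀(k_a−k_d)/(k_d L₀))]
= [1/(0.371−0.261)] ln[(0.371/0.261)(1 − 4.23×0.1100/(0.261×12.6))]
= (1/0.1100) ln[1.421 × 0.8585] = 9.091 × ln(1.220) = 9.091 × 0.1991 = 1.810 d.
D_c = (k_d/k_a) L₀ e^(−k_d t_c) = (0.261/0.371) × 12.6 × e^(−0.261×1.810) = 0.7035 × 12.6 × 0.6235 = 5.526 mg/L.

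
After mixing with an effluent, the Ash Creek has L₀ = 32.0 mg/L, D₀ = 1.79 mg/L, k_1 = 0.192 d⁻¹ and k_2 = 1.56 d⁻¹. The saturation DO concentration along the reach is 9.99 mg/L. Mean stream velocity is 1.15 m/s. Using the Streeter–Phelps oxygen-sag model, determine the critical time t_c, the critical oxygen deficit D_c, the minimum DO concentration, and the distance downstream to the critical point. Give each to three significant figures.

t_c ≈ 1.16 d; D_c ≈ 3.15 mg/L; min DO ≈ 6.84 mg/L; x_c ≈ 115 km

With k_2/k_1 = 8.125 and 1 − D₀(k_2−k_1)/(k_1 L₀) = 0.6014,
t_c = ln(8.125 × 0.6014) / (1.56 − 0.192) = ln(4.887) / 1.368 = 1.587/1.368 = 1.160 d.
L(t_c) = L₀ e^(−k_1 t_c) = 32.0 × 0.8004 = 25.61 mg/L, and at the critical point k_2 D_c = k_1 L, so D_c = (0.192/1.56) × 25.61 = 3.152 mg/L.
Minimum DO = C_s − D_c = 9.99 − 3.152 = 6.838 mg/L.
x_c = v t_c = 1.15 m/s × 1.160 d × 86400 s/d = 115200 m ≈ 115 km.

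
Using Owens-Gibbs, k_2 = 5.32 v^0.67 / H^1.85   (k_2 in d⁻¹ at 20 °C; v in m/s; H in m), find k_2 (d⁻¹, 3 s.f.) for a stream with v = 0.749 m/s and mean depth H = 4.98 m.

k_2 = 5.32 × 0.749^0.67 / 4.98^1.85 = 5.32 × 0.8240 / 19.49 = 0.2249 d⁻¹.

k_2 ≈ 0.225 d⁻¹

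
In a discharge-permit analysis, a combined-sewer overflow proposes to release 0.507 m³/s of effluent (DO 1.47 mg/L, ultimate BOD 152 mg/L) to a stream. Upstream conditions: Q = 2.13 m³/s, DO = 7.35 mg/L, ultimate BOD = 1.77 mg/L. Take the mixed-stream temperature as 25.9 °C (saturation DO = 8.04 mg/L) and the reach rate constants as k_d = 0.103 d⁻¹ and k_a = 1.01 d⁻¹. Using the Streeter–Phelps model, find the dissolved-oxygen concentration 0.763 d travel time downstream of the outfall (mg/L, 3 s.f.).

DO ≈ 5.59 mg/L

Mixed DO = (2.13×7.35 + 0.507×1.47)/(2.13+0.507) = 16.40/2.637 = 6.219 mg/L.
Mixed L₀ = (2.13×1.77 + 0.507×152)/(2.637) = 80.83/2.637 = 30.65 mg/L.
Initial deficit D₀ = C_s − DO₀ = 8.04 − 6.219 = 1.821 mg/L.
D(0.763) = [0.103×30.65/(1.01−0.103)](e^(−0.103×0.763) − e^(−1.01×0.763)) + 1.821 e^(−1.01×0.763)
= 3.481 × (0.9244 − 0.4627) + 1.821 × 0.4627 = 2.450 mg/L.
DO = 8.04 − 2.450 = 5.590 mg/L.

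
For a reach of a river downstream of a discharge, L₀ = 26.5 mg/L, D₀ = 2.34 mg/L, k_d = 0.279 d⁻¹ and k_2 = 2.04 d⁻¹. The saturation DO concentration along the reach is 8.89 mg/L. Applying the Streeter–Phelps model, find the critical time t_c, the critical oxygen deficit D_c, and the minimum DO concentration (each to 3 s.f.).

t_c ≈ 0.667 d; D_c ≈ 3.01 mg/L; min DO ≈ 5.88 mg/L

At the critical point dD/dt = 0, so k_d L₀ e^(−k_d t) = k_2 D. Substituting D(t) from the Streeter–Phelps equation and solving for t gives
t_c = ln[(k_2/k_d)(1 − D₀(k_2−k_d)/(k_d L₀))] / (k_2−k_d).
Here k_2−k_d = 1.761 d⁻¹ and 1 − D₀(k_2−k_d)/(k_d L₀) = 1 − 2.34×1.761/(0.279×26.5) = 0.4427, so
t_c = ln(7.312 × 0.4427) / 1.761 = 1.175 / 1.761 = 0.6670 d.
D_c = (k_d/k_2) L₀ e^(−k_d t_c) = (0.279/2.04) × 26.5 × e^(−0.279×0.6670) = 0.1368 × 26.5 × 0.8302 = 3.009 mg/L.
Minimum DO = C_s − D_c = 8.89 − 3.009 = 5.881 mg/L.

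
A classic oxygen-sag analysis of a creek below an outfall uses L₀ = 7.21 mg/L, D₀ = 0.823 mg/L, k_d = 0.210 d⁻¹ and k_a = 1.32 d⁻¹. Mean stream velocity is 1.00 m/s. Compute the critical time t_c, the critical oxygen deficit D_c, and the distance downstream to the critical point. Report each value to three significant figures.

With k_a/k_d = 6.286 and 1 − D₀(k_a−k_d)/(k_d L₀) = 0.3967,
t_c = ln(6.286 × 0.3967) / (1.32 − 0.210) = ln(2.493) / 1.110 = 0.9136/1.110 = 0.8230 d.
D_c = (k_d/k_a) L₀ e^(−k_d t_c) = (0.210/1.32) × 7.21 × e^(−0.210×0.8230) = 0.1591 × 7.21 × 0.8413 = 0.9650 mg/L.
x_c = v t_c = 1.00 m/s × 0.8230 d × 86400 s/d = 71110 m ≈ 71.1 km.

t_c ≈ 0.823 d; D_c ≈ 0.965 mg/L; x_c ≈ 71.1 km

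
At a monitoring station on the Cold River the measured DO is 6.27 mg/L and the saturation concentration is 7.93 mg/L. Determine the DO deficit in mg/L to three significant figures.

D = C_s − C = 7.93 − 6.27 = 1.66 mg/L.

D ≈ 1.66 mg/L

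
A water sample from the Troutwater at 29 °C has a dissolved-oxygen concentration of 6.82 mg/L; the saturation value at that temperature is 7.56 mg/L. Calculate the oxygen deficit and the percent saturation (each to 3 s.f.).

D = C_s − C = 7.56 − 6.82 = 0.740 mg/L.
% saturation = 6.82/7.56 × 100 = 90.2 %.

D ≈ 0.740 mg/L; 90.2 % saturation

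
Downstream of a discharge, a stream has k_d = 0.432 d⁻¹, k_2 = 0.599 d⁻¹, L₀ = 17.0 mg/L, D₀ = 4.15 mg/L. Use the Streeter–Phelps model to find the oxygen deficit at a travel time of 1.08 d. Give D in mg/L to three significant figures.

k_d L₀/(k_2−k_d) = 0.432×17.0/(0.599−0.432) = 7.344/0.1670 = 43.98 mg/L.
e^(−k_d t) = e^(−0.432×1.080) = 0.6272; e^(−k_2 t) = e^(−0.599×1.080) = 0.5237.
D = 43.98 × (0.6272 − 0.5237) + 4.15 × 0.5237 = 4.552 + 2.173 = 6.725 mg/L.

D ≈ 6.72 mg/L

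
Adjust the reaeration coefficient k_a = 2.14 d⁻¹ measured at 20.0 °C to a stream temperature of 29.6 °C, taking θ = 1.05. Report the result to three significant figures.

k_a ≈ 3.42 d⁻¹

k_a(T₂) = k_a(T₁) · θ^(T₂−T₁) = 2.14 × 1.05^(29.6−20.0)
= 2.14 × 1.05^9.60 = 2.14 × 1.597 = 3.418 d⁻¹.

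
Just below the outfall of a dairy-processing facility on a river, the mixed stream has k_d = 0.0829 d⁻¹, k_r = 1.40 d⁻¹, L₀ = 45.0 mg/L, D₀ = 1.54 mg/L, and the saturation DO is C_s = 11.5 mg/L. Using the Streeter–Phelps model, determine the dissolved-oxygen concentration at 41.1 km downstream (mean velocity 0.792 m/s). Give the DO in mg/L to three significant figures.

Travel time t = x/v = 41.1 km / (0.792 m/s) = 41100 m / 0.792 m/s = 51890 s = 0.6006 d.
k_d L₀/(k_r−k_d) = 0.0829×45.0/(1.40−0.0829) = 3.731/1.317 = 2.832 mg/L.
e^(−k_d t) = e^(−0.0829×0.6006) = 0.9514; e^(−k_r t) = e^(−1.40×0.6006) = 0.4313.
D = 2.832 × (0.9514 − 0.4313) + 1.54 × 0.4313 = 1.473 + 0.6643 = 2.137 mg/L.
DO = C_s − D = 11.5 − 2.137 = 9.363 mg/L.

DO ≈ 9.36 mg/L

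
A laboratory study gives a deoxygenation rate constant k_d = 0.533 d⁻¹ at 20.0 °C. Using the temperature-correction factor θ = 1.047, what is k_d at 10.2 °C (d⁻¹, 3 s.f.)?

k_d(T₂) = k_d(T₁) · θ^(T₂−T₁) = 0.533 × 1.047^(10.2−20.0)
= 0.533 × 1.047^-9.80 = 0.533 × 0.6376 = 0.3398 d⁻¹.

k_d ≈ 0.340 d⁻¹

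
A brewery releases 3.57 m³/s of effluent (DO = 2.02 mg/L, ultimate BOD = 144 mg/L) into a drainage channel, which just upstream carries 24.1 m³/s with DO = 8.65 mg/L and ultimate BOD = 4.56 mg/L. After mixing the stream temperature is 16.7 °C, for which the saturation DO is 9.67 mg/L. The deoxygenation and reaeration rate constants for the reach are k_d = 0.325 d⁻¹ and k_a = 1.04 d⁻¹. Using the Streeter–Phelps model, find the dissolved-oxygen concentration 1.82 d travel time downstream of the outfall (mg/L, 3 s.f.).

DO ≈ 5.26 mg/L

Mixed DO = (24.1×8.65 + 3.57×2.02)/(24.1+3.57) = 215.7/27.67 = 7.795 mg/L.
Mixed L₀ = (24.1×4.56 + 3.57×144)/(27.67) = 624.0/27.67 = 22.55 mg/L.
Initial deficit D₀ = C_s − DO₀ = 9.67 − 7.795 = 1.875 mg/L.
D(1.82) = [0.325×22.55/(1.04−0.325)](e^(−0.325×1.82) − e^(−1.04×1.82)) + 1.875 e^(−1.04×1.82)
= 10.25 × (0.5535 − 0.1506) + 1.875 × 0.1506 = 4.412 mg/L.
DO = 9.67 − 4.412 = 5.258 mg/L.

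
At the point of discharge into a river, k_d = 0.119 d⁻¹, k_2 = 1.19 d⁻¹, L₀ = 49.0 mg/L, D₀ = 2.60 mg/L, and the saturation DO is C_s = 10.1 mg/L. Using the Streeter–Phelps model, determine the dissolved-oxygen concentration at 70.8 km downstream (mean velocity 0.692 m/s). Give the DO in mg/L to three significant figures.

DO ≈ 6.07 mg/L

Travel time t = x/v = 70.8 km / (0.692 m/s) = 70800 m / 0.692 m/s = 102300 s = 1.184 d.
k_d L₀/(k_2−k_d) = 0.119×49.0/(1.19−0.119) = 5.831/1.071 = 5.444 mg/L.
e^(−k_d t) = e^(−0.119×1.184) = 0.8686; e^(−k_2 t) = e^(−1.19×1.184) = 0.2443.
D = 5.444 × (0.8686 − 0.2443) + 2.60 × 0.2443 = 3.398 + 0.6353 = 4.034 mg/L.
DO = C_s − D = 10.1 − 4.034 = 6.066 mg/L.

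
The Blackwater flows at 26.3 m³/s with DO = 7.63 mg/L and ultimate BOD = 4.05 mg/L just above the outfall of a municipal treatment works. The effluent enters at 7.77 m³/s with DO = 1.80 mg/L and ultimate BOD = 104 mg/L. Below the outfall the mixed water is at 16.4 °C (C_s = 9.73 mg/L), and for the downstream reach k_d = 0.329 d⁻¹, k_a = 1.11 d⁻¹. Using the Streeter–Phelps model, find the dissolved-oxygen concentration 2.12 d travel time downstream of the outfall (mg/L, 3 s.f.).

Mixed DO = (26.3×7.63 + 7.77×1.80)/(26.3+7.77) = 214.7/34.07 = 6.300 mg/L.
Mixed L₀ = (26.3×4.05 + 7.77×104)/(34.07) = 914.6/34.07 = 26.84 mg/L.
Initial deficit D₀ = C_s − DO₀ = 9.73 − 6.300 = 3.430 mg/L.
D(2.12) = [0.329×26.84/(1.11−0.329)](e^(−0.329×2.12) − e^(−1.11×2.12)) + 3.430 e^(−1.11×2.12)
= 11.31 × (0.4978 − 0.09506) + 3.430 × 0.09506 = 4.881 mg/L.
DO = 9.73 − 4.881 = 4.849 mg/L.

DO ≈ 4.85 mg/L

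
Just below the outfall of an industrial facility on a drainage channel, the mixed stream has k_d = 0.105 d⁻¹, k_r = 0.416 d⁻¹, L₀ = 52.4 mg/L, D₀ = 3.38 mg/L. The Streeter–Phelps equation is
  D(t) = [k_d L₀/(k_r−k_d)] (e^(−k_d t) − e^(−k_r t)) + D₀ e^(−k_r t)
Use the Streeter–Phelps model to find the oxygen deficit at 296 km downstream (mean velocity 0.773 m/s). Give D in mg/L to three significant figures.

D ≈ 8.84 mg/L

Travel time t = x/v = 296 km / (0.773 m/s) = 296000 m / 0.773 m/s = 382900 s = 4.432 d.
k_d L₀/(k_r−k_d) = 0.105×52.4/(0.416−0.105) = 5.502/0.3110 = 17.69 mg/L.
e^(−k_d t) = e^(−0.105×4.432) = 0.6279; e^(−k_r t) = e^(−0.416×4.432) = 0.1582.
D = 17.69 × (0.6279 − 0.1582) + 3.38 × 0.1582 = 8.309 + 0.5348 = 8.844 mg/L.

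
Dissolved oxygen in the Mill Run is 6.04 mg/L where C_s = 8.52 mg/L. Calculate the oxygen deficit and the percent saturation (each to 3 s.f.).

D = C_s − C = 8.52 − 6.04 = 2.48 mg/L.
% saturation = 6.04/8.52 × 100 = 70.9 %.

D ≈ 2.48 mg/L; 70.9 % saturation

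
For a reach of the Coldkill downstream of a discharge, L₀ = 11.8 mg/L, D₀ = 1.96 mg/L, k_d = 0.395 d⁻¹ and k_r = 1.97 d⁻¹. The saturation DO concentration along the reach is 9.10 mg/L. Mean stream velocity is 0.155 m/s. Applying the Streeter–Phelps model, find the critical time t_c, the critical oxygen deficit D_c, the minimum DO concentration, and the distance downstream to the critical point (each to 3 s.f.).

t_c = [1/(k_r−k_d)] ln[(k_r/k_d)(1 − D₀(k_r−k_d)/(k_d L₀))]
= [1/(1.97−0.395)] ln[(1.97/0.395)(1 − 1.96×1.575/(0.395×11.8))]
= (1/1.575) ln[4.987 × 0.3377] = 0.6349 × ln(1.684) = 0.6349 × 0.5213 = 0.3310 d.
L(t_c) = L₀ e^(−k_d t_c) = 11.8 × 0.8774 = 10.35 mg/L, and at the critical point k_r D_c = k_d L, so D_c = (0.395/1.97) × 10.35 = 2.076 mg/L.
Minimum DO = C_s − D_c = 9.10 − 2.076 = 7.024 mg/L.
x_c = v t_c = 0.155 m/s × 0.3310 d × 86400 s/d = 4432 m ≈ 4.43 km.

t_c ≈ 0.331 d; D_c ≈ 2.08 mg/L; min DO ≈ 7.02 mg/L; x_c ≈ 4.43 km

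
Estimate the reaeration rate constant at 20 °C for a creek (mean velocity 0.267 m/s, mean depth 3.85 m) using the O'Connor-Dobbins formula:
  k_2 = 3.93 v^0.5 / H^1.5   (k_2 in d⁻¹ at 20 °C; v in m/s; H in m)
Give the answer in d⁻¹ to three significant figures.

k_2 ≈ 0.269 d⁻¹

k_2 = 3.93 × 0.267^0.5 / 3.85^1.5 = 3.93 × 0.5167 / 7.554 = 0.2688 d⁻¹.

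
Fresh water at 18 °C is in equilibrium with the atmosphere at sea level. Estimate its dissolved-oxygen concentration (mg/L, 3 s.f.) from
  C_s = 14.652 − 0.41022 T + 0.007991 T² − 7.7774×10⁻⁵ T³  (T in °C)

C_s ≈ 9.40 mg/L

C_s = 14.652 − 0.41022×18 + 0.007991×18² − 7.7774×10⁻⁵×18³ = 9.404 mg/L.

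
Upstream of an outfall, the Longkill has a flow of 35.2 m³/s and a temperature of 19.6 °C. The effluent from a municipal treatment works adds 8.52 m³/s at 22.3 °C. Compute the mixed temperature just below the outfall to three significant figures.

20.1 °C

Flow-weighted mixing: C = (Q_r C_r + Q_w C_w)/(Q_r + Q_w)
= (35.2×19.6 + 8.52×22.3)/(35.2 + 8.52) = 879.9/43.72 = 20.13 °C.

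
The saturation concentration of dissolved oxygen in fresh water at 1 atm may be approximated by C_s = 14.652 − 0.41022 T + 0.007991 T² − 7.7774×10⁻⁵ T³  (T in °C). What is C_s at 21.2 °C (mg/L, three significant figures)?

C_s = 14.652 − 0.41022×21.2 + 0.007991×21.2² − 7.7774×10⁻⁵×21.2³ = 8.806 mg/L.

C_s ≈ 8.81 mg/L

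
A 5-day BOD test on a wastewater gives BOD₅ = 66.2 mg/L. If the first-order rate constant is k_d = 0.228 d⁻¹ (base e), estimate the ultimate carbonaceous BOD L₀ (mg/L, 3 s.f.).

L₀ ≈ 97.3 mg/L

BOD₅ = L₀(1 − e^(−5k_d)) ⇒ L₀ = BOD₅ / (1 − e^(−5×0.228))
= 66.2 / (1 − 0.3198) = 66.2 / 0.6802 = 97.33 mg/L.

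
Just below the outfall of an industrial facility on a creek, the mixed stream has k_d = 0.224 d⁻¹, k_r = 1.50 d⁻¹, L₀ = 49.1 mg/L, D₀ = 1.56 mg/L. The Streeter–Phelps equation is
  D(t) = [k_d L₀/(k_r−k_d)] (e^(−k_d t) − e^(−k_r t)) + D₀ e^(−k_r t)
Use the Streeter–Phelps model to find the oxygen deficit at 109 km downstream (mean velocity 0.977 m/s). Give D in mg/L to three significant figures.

D ≈ 5.44 mg/L

Travel time t = x/v = 109 km / (0.977 m/s) = 109000 m / 0.977 m/s = 111600 s = 1.291 d.
k_d L₀/(k_r−k_d) = 0.224×49.1/(1.50−0.224) = 11.00/1.276 = 8.619 mg/L.
e^(−k_d t) = e^(−0.224×1.291) = 0.7488; e^(−k_r t) = e^(−1.50×1.291) = 0.1441.
D = 8.619 × (0.7488 − 0.1441) + 1.56 × 0.1441 = 5.212 + 0.2249 = 5.437 mg/L.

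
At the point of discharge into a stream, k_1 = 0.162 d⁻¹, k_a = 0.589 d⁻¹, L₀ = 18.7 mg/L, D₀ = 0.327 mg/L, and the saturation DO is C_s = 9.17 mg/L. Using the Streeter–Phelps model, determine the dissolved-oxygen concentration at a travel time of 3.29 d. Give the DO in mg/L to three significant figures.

DO ≈ 5.98 mg/L

k_1 L₀/(k_a−k_1) = 0.162×18.7/(0.589−0.162) = 3.029/0.4270 = 7.095 mg/L.
e^(−k_1 t) = e^(−0.162×3.290) = 0.5869; e^(−k_a t) = e^(−0.589×3.290) = 0.1440.
D = 7.095 × (0.5869 − 0.1440) + 0.327 × 0.1440 = 3.142 + 0.04709 = 3.189 mg/L.
DO = C_s − D = 9.17 − 3.189 = 5.981 mg/L.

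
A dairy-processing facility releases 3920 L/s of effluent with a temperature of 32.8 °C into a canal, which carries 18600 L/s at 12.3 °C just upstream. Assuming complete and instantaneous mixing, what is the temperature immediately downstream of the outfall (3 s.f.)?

Flow-weighted mixing: C = (Q_r C_r + Q_w C_w)/(Q_r + Q_w)
= (18600×12.3 + 3920×32.8)/(18600 + 3920) = 357400/22520 = 15.87 °C.

15.9 °C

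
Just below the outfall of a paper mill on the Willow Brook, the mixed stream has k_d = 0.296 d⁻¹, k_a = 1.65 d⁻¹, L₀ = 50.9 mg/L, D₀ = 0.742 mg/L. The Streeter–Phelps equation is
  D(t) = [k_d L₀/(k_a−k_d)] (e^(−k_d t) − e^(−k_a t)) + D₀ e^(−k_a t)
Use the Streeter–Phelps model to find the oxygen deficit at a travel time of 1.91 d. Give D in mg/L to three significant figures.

D ≈ 5.88 mg/L

k_d L₀/(k_a−k_d) = 0.296×50.9/(1.65−0.296) = 15.07/1.354 = 11.13 mg/L.
e^(−k_d t) = e^(−0.296×1.910) = 0.5682; e^(−k_a t) = e^(−1.65×1.910) = 0.04279.
D = 11.13 × (0.5682 − 0.04279) + 0.742 × 0.04279 = 5.846 + 0.03175 = 5.878 mg/L.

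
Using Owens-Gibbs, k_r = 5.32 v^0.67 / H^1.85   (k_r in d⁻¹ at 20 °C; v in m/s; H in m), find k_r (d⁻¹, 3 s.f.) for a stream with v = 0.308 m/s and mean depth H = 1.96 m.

k_r = 5.32 × 0.308^0.67 / 1.96^1.85 = 5.32 × 0.4543 / 3.473 = 0.6959 d⁻¹.

k_r ≈ 0.696 d⁻¹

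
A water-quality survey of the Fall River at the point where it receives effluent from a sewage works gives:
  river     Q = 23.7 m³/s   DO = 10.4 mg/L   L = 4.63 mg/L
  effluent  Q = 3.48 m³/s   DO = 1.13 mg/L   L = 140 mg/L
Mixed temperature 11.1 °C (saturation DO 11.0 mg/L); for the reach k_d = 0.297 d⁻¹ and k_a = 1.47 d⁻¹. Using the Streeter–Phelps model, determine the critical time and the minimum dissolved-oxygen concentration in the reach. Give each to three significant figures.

Mixed DO = (23.7×10.4 + 3.48×1.13)/(23.7+3.48) = 250.4/27.18 = 9.213 mg/L.
Mixed L₀ = (23.7×4.63 + 3.48×140)/(27.18) = 596.9/27.18 = 21.96 mg/L.
Initial deficit D₀ = C_s − DO₀ = 11.0 − 9.213 = 1.787 mg/L.
t_c = (1/1.173) ln[(1.47/0.297)(1 − 1.787×1.173/(0.297×21.96))] = 0.8525 × ln(3.359) = 1.033 d.
D_c = (0.297/1.47) × 21.96 × e^(−0.297×1.033) = 0.2020 × 21.96 × 0.7358 = 3.265 mg/L.
Minimum DO = 11.0 − 3.265 = 7.735 mg/L.

t_c ≈ 1.03 d; minimum DO ≈ 7.74 mg/L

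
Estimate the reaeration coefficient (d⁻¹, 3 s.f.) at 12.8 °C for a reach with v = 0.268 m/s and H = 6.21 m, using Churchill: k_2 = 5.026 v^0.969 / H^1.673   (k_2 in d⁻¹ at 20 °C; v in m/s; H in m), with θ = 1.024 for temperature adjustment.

k_2 ≈ 0.0557 d⁻¹

k_2(20) = 5.026 × 0.268^0.969 / 6.21^1.673 = 5.026 × 0.2792 / 21.22 = 0.06611 d⁻¹.
k_2(12.8) = 0.06611 × 1.024^(12.8−20) = 0.06611 × 0.8430 = 0.05573 d⁻¹.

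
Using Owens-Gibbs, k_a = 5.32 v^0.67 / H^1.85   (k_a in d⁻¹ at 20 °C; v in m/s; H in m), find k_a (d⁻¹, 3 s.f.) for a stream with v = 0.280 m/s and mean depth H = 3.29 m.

k_a ≈ 0.250 d⁻¹

k_a = 5.32 × 0.280^0.67 / 3.29^1.85 = 5.32 × 0.4262 / 9.053 = 0.2504 d⁻¹.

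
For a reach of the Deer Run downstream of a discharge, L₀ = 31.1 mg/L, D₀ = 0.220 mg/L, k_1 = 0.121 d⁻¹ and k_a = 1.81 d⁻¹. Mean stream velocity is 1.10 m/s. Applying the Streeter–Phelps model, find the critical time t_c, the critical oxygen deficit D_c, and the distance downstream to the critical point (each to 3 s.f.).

With k_a/k_1 = 14.96 and 1 − D₀(k_a−k_1)/(k_1 L₀) = 0.9013,
t_c = ln(14.96 × 0.9013) / (1.81 − 0.121) = ln(13.48) / 1.689 = 2.601/1.689 = 1.540 d.
D_c = (k_1/k_a) L₀ e^(−k_1 t_c) = (0.121/1.81) × 31.1 × e^(−0.121×1.540) = 0.06685 × 31.1 × 0.8300 = 1.726 mg/L.
x_c = v t_c = 1.10 m/s × 1.540 d × 86400 s/d = 146400 m ≈ 146 km.

t_c ≈ 1.54 d; D_c ≈ 1.73 mg/L; x_c ≈ 146 km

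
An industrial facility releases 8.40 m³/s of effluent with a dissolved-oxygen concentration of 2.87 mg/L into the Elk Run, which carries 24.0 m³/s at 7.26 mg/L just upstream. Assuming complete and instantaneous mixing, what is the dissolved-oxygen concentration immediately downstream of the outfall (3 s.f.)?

Flow-weighted mixing: C = (Q_r C_r + Q_w C_w)/(Q_r + Q_w)
= (24.0×7.26 + 8.40×2.87)/(24.0 + 8.40) = 198.3/32.40 = 6.122 mg/L.

6.12 mg/L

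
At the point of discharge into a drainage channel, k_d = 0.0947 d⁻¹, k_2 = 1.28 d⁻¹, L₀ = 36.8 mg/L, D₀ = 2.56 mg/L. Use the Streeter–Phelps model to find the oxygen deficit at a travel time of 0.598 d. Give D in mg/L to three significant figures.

D ≈ 2.60 mg/L

k_d L₀/(k_2−k_d) = 0.0947×36.8/(1.28−0.0947) = 3.485/1.185 = 2.940 mg/L.
e^(−k_d t) = e^(−0.0947×0.5980) = 0.9449; e^(−k_2 t) = e^(−1.28×0.5980) = 0.4651.
D = 2.940 × (0.9449 − 0.4651) + 2.56 × 0.4651 = 1.411 + 1.191 = 2.601 mg/L.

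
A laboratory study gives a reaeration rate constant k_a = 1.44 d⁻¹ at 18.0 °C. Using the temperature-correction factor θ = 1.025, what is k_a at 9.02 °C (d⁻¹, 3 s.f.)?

k_a ≈ 1.15 d⁻¹

k_a(T₂) = k_a(T₁) · θ^(T₂−T₁) = 1.44 × 1.025^(9.02−18.0)
= 1.44 × 1.025^-8.98 = 1.44 × 0.8011 = 1.154 d⁻¹.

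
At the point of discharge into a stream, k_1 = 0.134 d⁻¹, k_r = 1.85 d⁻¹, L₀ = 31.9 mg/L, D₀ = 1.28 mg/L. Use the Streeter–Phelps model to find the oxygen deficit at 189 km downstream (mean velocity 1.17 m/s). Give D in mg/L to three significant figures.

Travel time t = x/v = 189 km / (1.17 m/s) = 189000 m / 1.17 m/s = 161500 s = 1.870 d.
k_1 L₀/(k_r−k_1) = 0.134×31.9/(1.85−0.134) = 4.275/1.716 = 2.491 mg/L.
e^(−k_1 t) = e^(−0.134×1.870) = 0.7784; e^(−k_r t) = e^(−1.85×1.870) = 0.03147.
D = 2.491 × (0.7784 − 0.03147) + 1.28 × 0.03147 = 1.861 + 0.04028 = 1.901 mg/L.

D ≈ 1.90 mg/L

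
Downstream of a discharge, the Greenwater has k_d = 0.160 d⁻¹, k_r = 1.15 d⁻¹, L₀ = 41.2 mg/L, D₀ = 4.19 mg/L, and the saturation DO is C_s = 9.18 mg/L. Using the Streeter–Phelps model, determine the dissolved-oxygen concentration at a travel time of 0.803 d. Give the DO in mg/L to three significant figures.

k_d L₀/(k_r−k_d) = 0.160×41.2/(1.15−0.160) = 6.592/0.9900 = 6.659 mg/L.
e^(−k_d t) = e^(−0.160×0.8030) = 0.8794; e^(−k_r t) = e^(−1.15×0.8030) = 0.3971.
D = 6.659 × (0.8794 − 0.3971) + 4.19 × 0.3971 = 3.211 + 1.664 = 4.875 mg/L.
DO = C_s − D = 9.18 − 4.875 = 4.305 mg/L.

DO ≈ 4.30 mg/L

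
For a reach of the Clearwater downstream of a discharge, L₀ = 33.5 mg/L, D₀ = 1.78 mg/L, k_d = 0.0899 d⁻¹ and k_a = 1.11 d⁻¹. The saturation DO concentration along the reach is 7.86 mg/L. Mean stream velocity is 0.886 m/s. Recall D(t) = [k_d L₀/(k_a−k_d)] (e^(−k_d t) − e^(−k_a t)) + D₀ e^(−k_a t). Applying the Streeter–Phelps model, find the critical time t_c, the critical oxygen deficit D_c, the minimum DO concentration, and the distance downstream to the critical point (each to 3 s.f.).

t_c ≈ 1.56 d; D_c ≈ 2.36 mg/L; min DO ≈ 5.50 mg/L; x_c ≈ 119 km

With k_a/k_d = 12.35 and 1 − D₀(k_a−k_d)/(k_d L₀) = 0.3971,
t_c = ln(12.35 × 0.3971) / (1.11 − 0.0899) = ln(4.903) / 1.020 = 1.590/1.020 = 1.558 d.
D_c = (k_d/k_a) L₀ e^(−k_d t_c) = (0.0899/1.11) × 33.5 × e^(−0.0899×1.558) = 0.08099 × 33.5 × 0.8693 = 2.358 mg/L.
Minimum DO = C_s − D_c = 7.86 − 2.358 = 5.502 mg/L.
x_c = v t_c = 0.886 m/s × 1.558 d × 86400 s/d = 119300 m ≈ 119 km.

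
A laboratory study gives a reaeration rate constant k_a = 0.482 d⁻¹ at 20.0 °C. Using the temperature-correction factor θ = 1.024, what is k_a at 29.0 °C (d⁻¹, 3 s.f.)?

k_a(T₂) = k_a(T₁) · θ^(T₂−T₁) = 0.482 × 1.024^(29.0−20.0)
= 0.482 × 1.024^9.00 = 0.482 × 1.238 = 0.5967 d⁻¹.

k_a ≈ 0.597 d⁻¹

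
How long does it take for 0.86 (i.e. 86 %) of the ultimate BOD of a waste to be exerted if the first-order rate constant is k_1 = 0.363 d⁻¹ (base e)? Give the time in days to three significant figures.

y/L₀ = 1 − e^(−k_1 t) = 0.86 ⇒ e^(−k_1 t) = 0.140
t = −ln(0.140) / 0.363 = 1.966 / 0.363 = 5.416 d.

t ≈ 5.42 d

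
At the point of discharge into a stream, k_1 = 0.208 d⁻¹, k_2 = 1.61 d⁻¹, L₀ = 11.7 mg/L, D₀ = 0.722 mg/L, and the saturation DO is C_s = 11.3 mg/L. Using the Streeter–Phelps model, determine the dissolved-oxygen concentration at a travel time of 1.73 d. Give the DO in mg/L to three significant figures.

k_1 L₀/(k_2−k_1) = 0.208×11.7/(1.61−0.208) = 2.434/1.402 = 1.736 mg/L.
e^(−k_1 t) = e^(−0.208×1.730) = 0.6978; e^(−k_2 t) = e^(−1.61×1.730) = 0.06171.
D = 1.736 × (0.6978 − 0.06171) + 0.722 × 0.06171 = 1.104 + 0.04456 = 1.149 mg/L.
DO = C_s − D = 11.3 − 1.149 = 10.15 mg/L.

DO ≈ 10.2 mg/L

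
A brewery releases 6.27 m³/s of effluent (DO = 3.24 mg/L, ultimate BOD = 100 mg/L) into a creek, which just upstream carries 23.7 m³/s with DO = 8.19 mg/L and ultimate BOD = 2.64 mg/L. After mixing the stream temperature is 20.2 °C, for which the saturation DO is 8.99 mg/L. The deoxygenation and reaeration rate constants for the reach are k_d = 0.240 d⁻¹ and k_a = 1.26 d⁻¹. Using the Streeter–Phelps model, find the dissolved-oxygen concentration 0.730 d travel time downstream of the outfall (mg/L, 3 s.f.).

Mixed DO = (23.7×8.19 + 6.27×3.24)/(23.7+6.27) = 214.4/29.97 = 7.154 mg/L.
Mixed L₀ = (23.7×2.64 + 6.27×100)/(29.97) = 689.6/29.97 = 23.01 mg/L.
Initial deficit D₀ = C_s − DO₀ = 8.99 − 7.154 = 1.836 mg/L.
D(0.730) = [0.240×23.01/(1.26−0.240)](e^(−0.240×0.730) − e^(−1.26×0.730)) + 1.836 e^(−1.26×0.730)
= 5.414 × (0.8393 − 0.3986) + 1.836 × 0.3986 = 3.117 mg/L.
DO = 8.99 − 3.117 = 5.873 mg/L.

DO ≈ 5.87 mg/L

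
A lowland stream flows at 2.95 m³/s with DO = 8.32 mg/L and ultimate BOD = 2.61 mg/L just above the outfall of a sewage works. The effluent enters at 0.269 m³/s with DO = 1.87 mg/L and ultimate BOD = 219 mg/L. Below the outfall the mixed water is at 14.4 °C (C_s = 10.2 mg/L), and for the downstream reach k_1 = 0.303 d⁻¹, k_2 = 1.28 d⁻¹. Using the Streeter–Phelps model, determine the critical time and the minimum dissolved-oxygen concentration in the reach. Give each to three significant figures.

Mixed DO = (2.95×8.32 + 0.269×1.87)/(2.95+0.269) = 25.05/3.219 = 7.781 mg/L.
Mixed L₀ = (2.95×2.61 + 0.269×219)/(3.219) = 66.61/3.219 = 20.69 mg/L.
Initial deficit D₀ = C_s − DO₀ = 10.2 − 7.781 = 2.419 mg/L.
t_c = (1/0.9770) ln[(1.28/0.303)(1 − 2.419×0.9770/(0.303×20.69))] = 1.024 × ln(2.632) = 0.9906 d.
D_c = (0.303/1.28) × 20.69 × e^(−0.303×0.9906) = 0.2367 × 20.69 × 0.7407 = 3.628 mg/L.
Minimum DO = 10.2 − 3.628 = 6.572 mg/L.

t_c ≈ 0.991 d; minimum DO ≈ 6.57 mg/L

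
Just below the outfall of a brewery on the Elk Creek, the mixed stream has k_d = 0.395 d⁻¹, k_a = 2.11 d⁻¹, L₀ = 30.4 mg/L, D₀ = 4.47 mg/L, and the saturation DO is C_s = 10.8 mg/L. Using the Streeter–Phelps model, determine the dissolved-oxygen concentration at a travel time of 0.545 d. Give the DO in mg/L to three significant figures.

k_d L₀/(k_a−k_d) = 0.395×30.4/(2.11−0.395) = 12.01/1.715 = 7.002 mg/L.
e^(−k_d t) = e^(−0.395×0.5450) = 0.8063; e^(−k_a t) = e^(−2.11×0.5450) = 0.3167.
D = 7.002 × (0.8063 − 0.3167) + 4.47 × 0.3167 = 3.429 + 1.415 = 4.844 mg/L.
DO = C_s − D = 10.8 − 4.844 = 5.956 mg/L.

DO ≈ 5.96 mg/L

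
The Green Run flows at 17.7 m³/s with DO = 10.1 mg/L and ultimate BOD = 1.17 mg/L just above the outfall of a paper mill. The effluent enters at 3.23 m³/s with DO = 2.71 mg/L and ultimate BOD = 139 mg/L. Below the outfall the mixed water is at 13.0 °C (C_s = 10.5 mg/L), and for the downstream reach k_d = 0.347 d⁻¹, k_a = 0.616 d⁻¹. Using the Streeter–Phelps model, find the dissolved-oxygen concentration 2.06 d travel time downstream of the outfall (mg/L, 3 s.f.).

Mixed DO = (17.7×10.1 + 3.23×2.71)/(17.7+3.23) = 187.5/20.93 = 8.960 mg/L.
Mixed L₀ = (17.7×1.17 + 3.23×139)/(20.93) = 469.7/20.93 = 22.44 mg/L.
Initial deficit D₀ = C_s − DO₀ = 10.5 − 8.960 = 1.540 mg/L.
D(2.06) = [0.347×22.44/(0.616−0.347)](e^(−0.347×2.06) − e^(−0.616×2.06)) + 1.540 e^(−0.616×2.06)
= 28.95 × (0.4893 − 0.2811) + 1.540 × 0.2811 = 6.459 mg/L.
DO = 10.5 − 6.459 = 4.041 mg/L.

DO ≈ 4.04 mg/L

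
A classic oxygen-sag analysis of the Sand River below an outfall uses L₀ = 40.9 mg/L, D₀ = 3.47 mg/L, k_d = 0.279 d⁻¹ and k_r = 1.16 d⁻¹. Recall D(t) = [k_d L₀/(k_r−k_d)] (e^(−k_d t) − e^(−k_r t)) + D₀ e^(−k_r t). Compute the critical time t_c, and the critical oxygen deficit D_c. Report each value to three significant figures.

At the critical point dD/dt = 0, so k_d L₀ e^(−k_d t) = k_r D. Substituting D(t) from the Streeter–Phelps equation and solving for t gives
t_c = ln[(k_r/k_d)(1 − D₀(k_r−k_d)/(k_d L₀))] / (k_r−k_d).
Here k_r−k_d = 0.8810 d⁻¹ and 1 − D₀(k_r−k_d)/(k_d L₀) = 1 − 3.47×0.8810/(0.279×40.9) = 0.7321, so
t_c = ln(4.158 × 0.7321) / 0.8810 = 1.113 / 0.8810 = 1.263 d.
L(t_c) = L₀ e^(−k_d t_c) = 40.9 × 0.7029 = 28.75 mg/L, and at the critical point k_r D_c = k_d L, so D_c = (0.279/1.16) × 28.75 = 6.915 mg/L.

t_c ≈ 1.26 d; D_c ≈ 6.91 mg/L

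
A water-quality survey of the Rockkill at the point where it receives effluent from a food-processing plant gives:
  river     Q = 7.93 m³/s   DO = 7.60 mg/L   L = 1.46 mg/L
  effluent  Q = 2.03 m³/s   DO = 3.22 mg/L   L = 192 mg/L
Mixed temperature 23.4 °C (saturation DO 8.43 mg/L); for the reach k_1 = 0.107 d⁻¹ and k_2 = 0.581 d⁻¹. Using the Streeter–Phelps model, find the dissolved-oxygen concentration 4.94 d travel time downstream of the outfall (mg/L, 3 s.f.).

DO ≈ 3.49 mg/L

Mixed DO = (7.93×7.60 + 2.03×3.22)/(7.93+2.03) = 66.80/9.960 = 6.707 mg/L.
Mixed L₀ = (7.93×1.46 + 2.03×192)/(9.960) = 401.3/9.960 = 40.29 mg/L.
Initial deficit D₀ = C_s − DO₀ = 8.43 − 6.707 = 1.723 mg/L.
D(4.94) = [0.107×40.29/(0.581−0.107)](e^(−0.107×4.94) − e^(−0.581×4.94)) + 1.723 e^(−0.581×4.94)
= 9.096 × (0.5894 − 0.05669) + 1.723 × 0.05669 = 4.944 mg/L.
DO = 8.43 − 4.944 = 3.486 mg/L.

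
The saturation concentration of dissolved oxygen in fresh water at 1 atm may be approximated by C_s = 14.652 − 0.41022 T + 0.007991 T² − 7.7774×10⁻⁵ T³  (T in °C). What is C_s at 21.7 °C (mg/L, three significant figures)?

C_s ≈ 8.72 mg/L

C_s = 14.652 − 0.41022×21.7 + 0.007991×21.7² − 7.7774×10⁻⁵×21.7³ = 8.718 mg/L.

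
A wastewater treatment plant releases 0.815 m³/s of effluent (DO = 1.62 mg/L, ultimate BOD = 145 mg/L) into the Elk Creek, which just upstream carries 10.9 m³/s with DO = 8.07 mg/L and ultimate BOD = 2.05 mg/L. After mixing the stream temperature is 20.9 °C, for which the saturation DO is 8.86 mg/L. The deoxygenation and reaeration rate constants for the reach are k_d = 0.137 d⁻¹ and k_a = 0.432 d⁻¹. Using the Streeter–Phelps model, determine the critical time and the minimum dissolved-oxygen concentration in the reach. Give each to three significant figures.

t_c ≈ 3.04 d; minimum DO ≈ 6.35 mg/L

Mixed DO = (10.9×8.07 + 0.815×1.62)/(10.9+0.815) = 89.28/11.71 = 7.621 mg/L.
Mixed L₀ = (10.9×2.05 + 0.815×145)/(11.71) = 140.5/11.71 = 11.99 mg/L.
Initial deficit D₀ = C_s − DO₀ = 8.86 − 7.621 = 1.239 mg/L.
t_c = (1/0.2950) ln[(0.432/0.137)(1 − 1.239×0.2950/(0.137×11.99))] = 3.390 × ln(2.452) = 3.040 d.
D_c = (0.137/0.432) × 11.99 × e^(−0.137×3.040) = 0.3171 × 11.99 × 0.6593 = 2.508 mg/L.
Minimum DO = 8.86 − 2.508 = 6.352 mg/L.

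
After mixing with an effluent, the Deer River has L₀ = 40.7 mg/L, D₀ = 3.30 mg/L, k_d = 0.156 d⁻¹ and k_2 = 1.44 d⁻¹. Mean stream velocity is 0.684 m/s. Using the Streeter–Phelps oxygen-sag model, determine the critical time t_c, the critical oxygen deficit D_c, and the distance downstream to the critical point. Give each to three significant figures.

t_c ≈ 0.874 d; D_c ≈ 3.85 mg/L; x_c ≈ 51.6 km

At the critical point dD/dt = 0, so k_d L₀ e^(−k_d t) = k_2 D. Substituting D(t) from the Streeter–Phelps equation and solving for t gives
t_c = ln[(k_2/k_d)(1 − D₀(k_2−k_d)/(k_d L₀))] / (k_2−k_d).
Here k_2−k_d = 1.284 d⁻¹ and 1 − D₀(k_2−k_d)/(k_d L₀) = 1 − 3.30×1.284/(0.156×40.7) = 0.3326, so
t_c = ln(9.231 × 0.3326) / 1.284 = 1.122 / 1.284 = 0.8737 d.
D_c = (k_d/k_2) L₀ e^(−k_d t_c) = (0.156/1.44) × 40.7 × e^(−0.156×0.8737) = 0.1083 × 40.7 × 0.8726 = 3.847 mg/L.
x_c = v t_c = 0.684 m/s × 0.8737 d × 86400 s/d = 51630 m ≈ 51.6 km.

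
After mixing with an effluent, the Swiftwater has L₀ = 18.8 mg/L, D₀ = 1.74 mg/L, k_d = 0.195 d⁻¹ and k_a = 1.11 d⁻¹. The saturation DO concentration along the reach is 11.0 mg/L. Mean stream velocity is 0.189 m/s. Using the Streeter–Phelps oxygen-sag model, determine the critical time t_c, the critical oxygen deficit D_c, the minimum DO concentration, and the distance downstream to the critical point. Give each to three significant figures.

t_c ≈ 1.28 d; D_c ≈ 2.57 mg/L; min DO ≈ 8.43 mg/L; x_c ≈ 20.9 km

With k_a/k_d = 5.692 and 1 − D₀(k_a−k_d)/(k_d L₀) = 0.5657,
t_c = ln(5.692 × 0.5657) / (1.11 − 0.195) = ln(3.220) / 0.9150 = 1.169/0.9150 = 1.278 d.
L(t_c) = L₀ e^(−k_d t_c) = 18.8 × 0.7794 = 14.65 mg/L, and at the critical point k_a D_c = k_d L, so D_c = (0.195/1.11) × 14.65 = 2.574 mg/L.
Minimum DO = C_s − D_c = 11.0 − 2.574 = 8.426 mg/L.
x_c = v t_c = 0.189 m/s × 1.278 d × 86400 s/d = 20870 m ≈ 20.9 km.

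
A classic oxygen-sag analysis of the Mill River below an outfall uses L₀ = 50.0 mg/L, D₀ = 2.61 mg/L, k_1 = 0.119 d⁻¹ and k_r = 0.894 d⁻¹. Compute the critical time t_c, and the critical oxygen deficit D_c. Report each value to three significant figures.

With k_r/k_1 = 7.513 and 1 − D₀(k_r−k_1)/(k_1 L₀) = 0.6600,
t_c = ln(7.513 × 0.6600) / (0.894 − 0.119) = ln(4.959) / 0.7750 = 1.601/0.7750 = 2.066 d.
L(t_c) = L₀ e^(−k_1 t_c) = 50.0 × 0.7820 = 39.10 mg/L, and at the critical point k_r D_c = k_1 L, so D_c = (0.119/0.894) × 39.10 = 5.205 mg/L.

t_c ≈ 2.07 d; D_c ≈ 5.20 mg/L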